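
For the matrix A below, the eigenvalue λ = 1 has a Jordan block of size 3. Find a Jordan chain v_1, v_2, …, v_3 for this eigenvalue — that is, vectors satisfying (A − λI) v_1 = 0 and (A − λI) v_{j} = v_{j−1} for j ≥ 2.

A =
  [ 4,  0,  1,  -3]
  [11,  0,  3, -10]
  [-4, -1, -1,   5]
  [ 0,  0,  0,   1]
A Jordan chain for λ = 1 of length 3:
v_1 = (5, 10, -15, 0)ᵀ
v_2 = (3, 11, -4, 0)ᵀ
v_3 = (1, 0, 0, 0)ᵀ

Let N = A − (1)·I. We want v_3 with N^3 v_3 = 0 but N^2 v_3 ≠ 0; then v_{j-1} := N · v_j for j = 3, …, 2.

Pick v_3 = (1, 0, 0, 0)ᵀ.
Then v_2 = N · v_3 = (3, 11, -4, 0)ᵀ.
Then v_1 = N · v_2 = (5, 10, -15, 0)ᵀ.

Sanity check: (A − (1)·I) v_1 = (0, 0, 0, 0)ᵀ = 0. ✓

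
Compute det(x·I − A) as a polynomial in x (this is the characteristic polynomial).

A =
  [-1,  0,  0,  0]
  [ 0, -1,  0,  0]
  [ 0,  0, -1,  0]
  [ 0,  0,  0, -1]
x^4 + 4*x^3 + 6*x^2 + 4*x + 1

Expanding det(x·I − A) (e.g. by cofactor expansion or by noting that A is similar to its Jordan form J, which has the same characteristic polynomial as A) gives
  χ_A(x) = x^4 + 4*x^3 + 6*x^2 + 4*x + 1
which factors as (x + 1)^4. The eigenvalues (with algebraic multiplicities) are λ = -1 with multiplicity 4.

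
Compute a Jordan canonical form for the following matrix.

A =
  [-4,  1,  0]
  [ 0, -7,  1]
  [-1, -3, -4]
J_3(-5)

The characteristic polynomial is
  det(x·I − A) = x^3 + 15*x^2 + 75*x + 125 = (x + 5)^3

Eigenvalues and multiplicities (the geometric multiplicity of λ is n − rank(A − λI), which equals the number of Jordan blocks for λ):
  λ = -5: algebraic multiplicity = 3, geometric multiplicity = 1

Determining the block sizes for each eigenvalue:
  λ = -5: one block (gm = 1), so the single block has size am = 3 → block sizes [3]

Assembling the blocks gives a Jordan form
J =
  [-5,  1,  0]
  [ 0, -5,  1]
  [ 0,  0, -5]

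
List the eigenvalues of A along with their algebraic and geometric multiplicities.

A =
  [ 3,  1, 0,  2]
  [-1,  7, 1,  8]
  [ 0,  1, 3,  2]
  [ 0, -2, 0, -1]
λ = 3: alg = 4, geom = 2

Step 1 — factor the characteristic polynomial to read off the algebraic multiplicities:
  χ_A(x) = (x - 3)^4

Step 2 — compute geometric multiplicities via the rank-nullity identity g(λ) = n − rank(A − λI):
  rank(A − (3)·I) = 2, so dim ker(A − (3)·I) = n − 2 = 2

Summary:
  λ = 3: algebraic multiplicity = 4, geometric multiplicity = 2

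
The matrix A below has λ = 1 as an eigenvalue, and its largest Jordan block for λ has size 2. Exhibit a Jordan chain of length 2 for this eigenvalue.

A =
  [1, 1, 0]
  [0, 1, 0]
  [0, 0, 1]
A Jordan chain for λ = 1 of length 2:
v_1 = (1, 0, 0)ᵀ
v_2 = (0, 1, 0)ᵀ

Let N = A − (1)·I. We want v_2 with N^2 v_2 = 0 but N^1 v_2 ≠ 0; then v_{j-1} := N · v_j for j = 2, …, 2.

Pick v_2 = (0, 1, 0)ᵀ.
Then v_1 = N · v_2 = (1, 0, 0)ᵀ.

Sanity check: (A − (1)·I) v_1 = (0, 0, 0)ᵀ = 0. ✓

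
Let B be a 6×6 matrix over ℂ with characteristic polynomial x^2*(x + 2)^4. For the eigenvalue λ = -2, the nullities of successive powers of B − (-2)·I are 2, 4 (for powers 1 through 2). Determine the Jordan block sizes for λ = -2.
Block sizes for λ = -2: [2, 2]

From the dimensions of kernels of powers, the number of Jordan blocks of size at least j is d_j − d_{j−1} where d_j = dim ker(N^j) (with d_0 = 0). Computing the differences gives [2, 2].
The number of blocks of size exactly k is (#blocks of size ≥ k) − (#blocks of size ≥ k + 1), so the partition is: 2 block(s) of size 2.
In nonincreasing order the block sizes are [2, 2].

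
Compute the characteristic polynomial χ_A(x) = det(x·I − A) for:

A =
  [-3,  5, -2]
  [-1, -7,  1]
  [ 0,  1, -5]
x^3 + 15*x^2 + 75*x + 125

Expanding det(x·I − A) (e.g. by cofactor expansion or by noting that A is similar to its Jordan form J, which has the same characteristic polynomial as A) gives
  χ_A(x) = x^3 + 15*x^2 + 75*x + 125
which factors as (x + 5)^3. The eigenvalues (with algebraic multiplicities) are λ = -5 with multiplicity 3.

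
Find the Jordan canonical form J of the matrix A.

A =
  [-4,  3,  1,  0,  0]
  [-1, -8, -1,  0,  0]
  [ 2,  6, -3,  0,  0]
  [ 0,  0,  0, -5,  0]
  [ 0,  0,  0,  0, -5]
J_2(-5) ⊕ J_1(-5) ⊕ J_1(-5) ⊕ J_1(-5)

The characteristic polynomial is
  det(x·I − A) = x^5 + 25*x^4 + 250*x^3 + 1250*x^2 + 3125*x + 3125 = (x + 5)^5

Eigenvalues and multiplicities (the geometric multiplicity of λ is n − rank(A − λI), which equals the number of Jordan blocks for λ):
  λ = -5: algebraic multiplicity = 5, geometric multiplicity = 4

Determining the block sizes for each eigenvalue:
  λ = -5: 4 blocks summing to 5 forces exactly one block of size 2 and the rest size 1 → block sizes [2, 1, 1, 1]

Assembling the blocks gives a Jordan form
J =
  [-5,  1,  0,  0,  0]
  [ 0, -5,  0,  0,  0]
  [ 0,  0, -5,  0,  0]
  [ 0,  0,  0, -5,  0]
  [ 0,  0,  0,  0, -5]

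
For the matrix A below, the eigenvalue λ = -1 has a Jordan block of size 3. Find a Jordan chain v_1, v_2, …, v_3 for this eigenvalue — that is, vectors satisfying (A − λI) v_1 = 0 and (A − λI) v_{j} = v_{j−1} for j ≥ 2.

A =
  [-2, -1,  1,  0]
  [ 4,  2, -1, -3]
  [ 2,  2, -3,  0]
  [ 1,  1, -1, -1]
A Jordan chain for λ = -1 of length 3:
v_1 = (-1, 3, 2, 1)ᵀ
v_2 = (-1, 4, 2, 1)ᵀ
v_3 = (1, 0, 0, 0)ᵀ

Let N = A − (-1)·I. We want v_3 with N^3 v_3 = 0 but N^2 v_3 ≠ 0; then v_{j-1} := N · v_j for j = 3, …, 2.

Pick v_3 = (1, 0, 0, 0)ᵀ.
Then v_2 = N · v_3 = (-1, 4, 2, 1)ᵀ.
Then v_1 = N · v_2 = (-1, 3, 2, 1)ᵀ.

Sanity check: (A − (-1)·I) v_1 = (0, 0, 0, 0)ᵀ = 0. ✓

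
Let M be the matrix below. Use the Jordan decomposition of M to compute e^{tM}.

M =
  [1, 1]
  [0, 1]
e^{tM} =
  [exp(t), t*exp(t)]
  [0, exp(t)]

Strategy: write M = P · J · P⁻¹ where J is a Jordan canonical form, so e^{tM} = P · e^{tJ} · P⁻¹, and e^{tJ} can be computed block-by-block.

M has Jordan form
J =
  [1, 1]
  [0, 1]
(up to reordering of blocks).

Per-block formulas:
  For a 2×2 Jordan block J_2(1): exp(t · J_2(1)) = e^(1t)·(I + t·N), where N is the 2×2 nilpotent shift.

After assembling e^{tJ} and conjugating by P, we get:

e^{tM} =
  [exp(t), t*exp(t)]
  [0, exp(t)]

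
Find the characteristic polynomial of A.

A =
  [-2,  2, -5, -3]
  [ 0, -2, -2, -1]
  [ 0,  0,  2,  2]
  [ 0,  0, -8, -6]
x^4 + 8*x^3 + 24*x^2 + 32*x + 16

Expanding det(x·I − A) (e.g. by cofactor expansion or by noting that A is similar to its Jordan form J, which has the same characteristic polynomial as A) gives
  χ_A(x) = x^4 + 8*x^3 + 24*x^2 + 32*x + 16
which factors as (x + 2)^4. The eigenvalues (with algebraic multiplicities) are λ = -2 with multiplicity 4.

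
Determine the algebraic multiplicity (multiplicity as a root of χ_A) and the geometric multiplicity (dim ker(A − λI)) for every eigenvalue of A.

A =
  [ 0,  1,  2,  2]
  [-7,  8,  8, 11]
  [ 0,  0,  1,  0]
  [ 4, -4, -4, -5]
λ = 1: alg = 4, geom = 2

Step 1 — factor the characteristic polynomial to read off the algebraic multiplicities:
  χ_A(x) = (x - 1)^4

Step 2 — compute geometric multiplicities via the rank-nullity identity g(λ) = n − rank(A − λI):
  rank(A − (1)·I) = 2, so dim ker(A − (1)·I) = n − 2 = 2

Summary:
  λ = 1: algebraic multiplicity = 4, geometric multiplicity = 2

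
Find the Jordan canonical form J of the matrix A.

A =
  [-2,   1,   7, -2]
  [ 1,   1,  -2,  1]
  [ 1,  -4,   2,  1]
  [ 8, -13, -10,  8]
J_1(0) ⊕ J_3(3)

The characteristic polynomial is
  det(x·I − A) = x^4 - 9*x^3 + 27*x^2 - 27*x = x*(x - 3)^3

Eigenvalues and multiplicities (the geometric multiplicity of λ is n − rank(A − λI), which equals the number of Jordan blocks for λ):
  λ = 0: algebraic multiplicity = 1, geometric multiplicity = 1
  λ = 3: algebraic multiplicity = 3, geometric multiplicity = 1

Determining the block sizes for each eigenvalue:
  λ = 0: one block (gm = 1), so the single block has size am = 1 → block sizes [1]
  λ = 3: one block (gm = 1), so the single block has size am = 3 → block sizes [3]

Assembling the blocks gives a Jordan form
J =
  [0, 0, 0, 0]
  [0, 3, 1, 0]
  [0, 0, 3, 1]
  [0, 0, 0, 3]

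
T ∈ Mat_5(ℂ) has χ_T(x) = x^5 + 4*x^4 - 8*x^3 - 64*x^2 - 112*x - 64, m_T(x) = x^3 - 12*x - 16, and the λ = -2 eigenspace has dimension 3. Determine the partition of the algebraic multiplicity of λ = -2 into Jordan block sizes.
Block sizes for λ = -2: [2, 1, 1]

Step 1 — from the characteristic polynomial, algebraic multiplicity of λ = -2 is 4. From dim ker(T − (-2)·I) = 3, there are exactly 3 Jordan blocks for λ = -2.
Step 2 — from the minimal polynomial, the factor (x + 2)^2 tells us the largest block for λ = -2 has size 2.
Step 3 — with total size 4, 3 blocks, and largest block 2, the block sizes (in nonincreasing order) are [2, 1, 1].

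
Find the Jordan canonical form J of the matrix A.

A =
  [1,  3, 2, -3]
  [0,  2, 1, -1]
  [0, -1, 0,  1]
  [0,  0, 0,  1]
J_3(1) ⊕ J_1(1)

The characteristic polynomial is
  det(x·I − A) = x^4 - 4*x^3 + 6*x^2 - 4*x + 1 = (x - 1)^4

Eigenvalues and multiplicities (the geometric multiplicity of λ is n − rank(A − λI), which equals the number of Jordan blocks for λ):
  λ = 1: algebraic multiplicity = 4, geometric multiplicity = 2

Determining the block sizes for each eigenvalue:
  λ = 1: with am = 4 and gm = 2, the partition is not yet determined (e.g. several partitions of 4 into 2 parts exist). Let N = A − (1)·I. Computing rank(N^1) = 2, rank(N^2) = 1, rank(N^3) = 0; the number of blocks of size ≥ j is rank(N^{j−1}) − rank(N^j), giving [2, 1, 1]. So we have 1 block(s) of size 3, 1 block(s) of size 1 → block sizes [3, 1]

Assembling the blocks gives a Jordan form
J =
  [1, 1, 0, 0]
  [0, 1, 1, 0]
  [0, 0, 1, 0]
  [0, 0, 0, 1]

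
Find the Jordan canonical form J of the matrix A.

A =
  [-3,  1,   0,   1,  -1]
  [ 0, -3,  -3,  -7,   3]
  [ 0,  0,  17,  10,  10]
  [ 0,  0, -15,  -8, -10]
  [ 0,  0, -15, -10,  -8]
J_3(-3) ⊕ J_1(2) ⊕ J_1(2)

The characteristic polynomial is
  det(x·I − A) = x^5 + 5*x^4 - 5*x^3 - 45*x^2 + 108 = (x - 2)^2*(x + 3)^3

Eigenvalues and multiplicities (the geometric multiplicity of λ is n − rank(A − λI), which equals the number of Jordan blocks for λ):
  λ = -3: algebraic multiplicity = 3, geometric multiplicity = 1
  λ = 2: algebraic multiplicity = 2, geometric multiplicity = 2

Determining the block sizes for each eigenvalue:
  λ = -3: one block (gm = 1), so the single block has size am = 3 → block sizes [3]
  λ = 2: gm = am = 2, so every block has size 1 → block sizes [1, 1]

Assembling the blocks gives a Jordan form
J =
  [-3,  1,  0, 0, 0]
  [ 0, -3,  1, 0, 0]
  [ 0,  0, -3, 0, 0]
  [ 0,  0,  0, 2, 0]
  [ 0,  0,  0, 0, 2]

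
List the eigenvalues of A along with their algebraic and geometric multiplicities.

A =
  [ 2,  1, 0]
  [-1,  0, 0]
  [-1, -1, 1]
λ = 1: alg = 3, geom = 2

Step 1 — factor the characteristic polynomial to read off the algebraic multiplicities:
  χ_A(x) = (x - 1)^3

Step 2 — compute geometric multiplicities via the rank-nullity identity g(λ) = n − rank(A − λI):
  rank(A − (1)·I) = 1, so dim ker(A − (1)·I) = n − 1 = 2

Summary:
  λ = 1: algebraic multiplicity = 3, geometric multiplicity = 2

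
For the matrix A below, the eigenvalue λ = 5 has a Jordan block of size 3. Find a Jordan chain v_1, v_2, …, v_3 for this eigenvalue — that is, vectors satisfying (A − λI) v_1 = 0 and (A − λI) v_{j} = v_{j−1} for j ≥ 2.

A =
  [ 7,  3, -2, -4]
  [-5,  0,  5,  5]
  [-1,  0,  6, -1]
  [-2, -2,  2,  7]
A Jordan chain for λ = 5 of length 3:
v_1 = (-1, 0, -1, 0)ᵀ
v_2 = (2, -5, -1, -2)ᵀ
v_3 = (1, 0, 0, 0)ᵀ

Let N = A − (5)·I. We want v_3 with N^3 v_3 = 0 but N^2 v_3 ≠ 0; then v_{j-1} := N · v_j for j = 3, …, 2.

Pick v_3 = (1, 0, 0, 0)ᵀ.
Then v_2 = N · v_3 = (2, -5, -1, -2)ᵀ.
Then v_1 = N · v_2 = (-1, 0, -1, 0)ᵀ.

Sanity check: (A − (5)·I) v_1 = (0, 0, 0, 0)ᵀ = 0. ✓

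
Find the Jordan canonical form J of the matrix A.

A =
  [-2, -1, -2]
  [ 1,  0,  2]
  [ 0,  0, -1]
J_2(-1) ⊕ J_1(-1)

The characteristic polynomial is
  det(x·I − A) = x^3 + 3*x^2 + 3*x + 1 = (x + 1)^3

Eigenvalues and multiplicities (the geometric multiplicity of λ is n − rank(A − λI), which equals the number of Jordan blocks for λ):
  λ = -1: algebraic multiplicity = 3, geometric multiplicity = 2

Determining the block sizes for each eigenvalue:
  λ = -1: 2 blocks summing to 3 forces exactly one block of size 2 and the rest size 1 → block sizes [2, 1]

Assembling the blocks gives a Jordan form
J =
  [-1,  1,  0]
  [ 0, -1,  0]
  [ 0,  0, -1]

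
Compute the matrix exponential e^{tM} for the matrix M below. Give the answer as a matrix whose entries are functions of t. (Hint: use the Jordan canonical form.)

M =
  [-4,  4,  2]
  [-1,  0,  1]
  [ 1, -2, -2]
e^{tM} =
  [t^2*exp(-2*t) - 2*t*exp(-2*t) + exp(-2*t), -2*t^2*exp(-2*t) + 4*t*exp(-2*t), 2*t*exp(-2*t)]
  [t^2*exp(-2*t)/2 - t*exp(-2*t), -t^2*exp(-2*t) + 2*t*exp(-2*t) + exp(-2*t), t*exp(-2*t)]
  [t*exp(-2*t), -2*t*exp(-2*t), exp(-2*t)]

Strategy: write M = P · J · P⁻¹ where J is a Jordan canonical form, so e^{tM} = P · e^{tJ} · P⁻¹, and e^{tJ} can be computed block-by-block.

M has Jordan form
J =
  [-2,  1,  0]
  [ 0, -2,  1]
  [ 0,  0, -2]
(up to reordering of blocks).

Per-block formulas:
  For a 3×3 Jordan block J_3(-2): exp(t · J_3(-2)) = e^(-2t)·(I + t·N + (t^2/2)·N^2), where N is the 3×3 nilpotent shift.

After assembling e^{tJ} and conjugating by P, we get:

e^{tM} =
  [t^2*exp(-2*t) - 2*t*exp(-2*t) + exp(-2*t), -2*t^2*exp(-2*t) + 4*t*exp(-2*t), 2*t*exp(-2*t)]
  [t^2*exp(-2*t)/2 - t*exp(-2*t), -t^2*exp(-2*t) + 2*t*exp(-2*t) + exp(-2*t), t*exp(-2*t)]
  [t*exp(-2*t), -2*t*exp(-2*t), exp(-2*t)]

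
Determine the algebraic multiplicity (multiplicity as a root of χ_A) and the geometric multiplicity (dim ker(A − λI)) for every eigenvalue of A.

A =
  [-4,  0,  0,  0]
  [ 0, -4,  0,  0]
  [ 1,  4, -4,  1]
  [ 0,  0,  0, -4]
λ = -4: alg = 4, geom = 3

Step 1 — factor the characteristic polynomial to read off the algebraic multiplicities:
  χ_A(x) = (x + 4)^4

Step 2 — compute geometric multiplicities via the rank-nullity identity g(λ) = n − rank(A − λI):
  rank(A − (-4)·I) = 1, so dim ker(A − (-4)·I) = n − 1 = 3

Summary:
  λ = -4: algebraic multiplicity = 4, geometric multiplicity = 3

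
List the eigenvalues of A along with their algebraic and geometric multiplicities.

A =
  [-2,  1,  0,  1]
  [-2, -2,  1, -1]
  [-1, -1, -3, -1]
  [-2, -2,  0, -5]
λ = -3: alg = 4, geom = 2

Step 1 — factor the characteristic polynomial to read off the algebraic multiplicities:
  χ_A(x) = (x + 3)^4

Step 2 — compute geometric multiplicities via the rank-nullity identity g(λ) = n − rank(A − λI):
  rank(A − (-3)·I) = 2, so dim ker(A − (-3)·I) = n − 2 = 2

Summary:
  λ = -3: algebraic multiplicity = 4, geometric multiplicity = 2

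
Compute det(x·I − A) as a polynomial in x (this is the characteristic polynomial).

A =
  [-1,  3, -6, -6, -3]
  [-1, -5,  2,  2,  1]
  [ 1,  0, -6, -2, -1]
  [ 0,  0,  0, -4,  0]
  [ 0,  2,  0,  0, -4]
x^5 + 20*x^4 + 160*x^3 + 640*x^2 + 1280*x + 1024

Expanding det(x·I − A) (e.g. by cofactor expansion or by noting that A is similar to its Jordan form J, which has the same characteristic polynomial as A) gives
  χ_A(x) = x^5 + 20*x^4 + 160*x^3 + 640*x^2 + 1280*x + 1024
which factors as (x + 4)^5. The eigenvalues (with algebraic multiplicities) are λ = -4 with multiplicity 5.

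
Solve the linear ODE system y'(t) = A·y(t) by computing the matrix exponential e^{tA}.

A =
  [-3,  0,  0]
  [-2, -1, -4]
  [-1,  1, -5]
e^{tA} =
  [exp(-3*t), 0, 0]
  [-2*t*exp(-3*t), 2*t*exp(-3*t) + exp(-3*t), -4*t*exp(-3*t)]
  [-t*exp(-3*t), t*exp(-3*t), -2*t*exp(-3*t) + exp(-3*t)]

Strategy: write A = P · J · P⁻¹ where J is a Jordan canonical form, so e^{tA} = P · e^{tJ} · P⁻¹, and e^{tJ} can be computed block-by-block.

A has Jordan form
J =
  [-3,  1,  0]
  [ 0, -3,  0]
  [ 0,  0, -3]
(up to reordering of blocks).

Per-block formulas:
  For a 2×2 Jordan block J_2(-3): exp(t · J_2(-3)) = e^(-3t)·(I + t·N), where N is the 2×2 nilpotent shift.
  For a 1×1 block at λ = -3: exp(t · [-3]) = [e^(-3t)].

After assembling e^{tJ} and conjugating by P, we get:

e^{tA} =
  [exp(-3*t), 0, 0]
  [-2*t*exp(-3*t), 2*t*exp(-3*t) + exp(-3*t), -4*t*exp(-3*t)]
  [-t*exp(-3*t), t*exp(-3*t), -2*t*exp(-3*t) + exp(-3*t)]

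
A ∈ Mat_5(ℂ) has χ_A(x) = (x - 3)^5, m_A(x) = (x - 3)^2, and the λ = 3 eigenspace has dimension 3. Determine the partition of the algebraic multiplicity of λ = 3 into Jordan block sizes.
Block sizes for λ = 3: [2, 2, 1]

Step 1 — from the characteristic polynomial, algebraic multiplicity of λ = 3 is 5. From dim ker(A − (3)·I) = 3, there are exactly 3 Jordan blocks for λ = 3.
Step 2 — from the minimal polynomial, the factor (x − 3)^2 tells us the largest block for λ = 3 has size 2.
Step 3 — with total size 5, 3 blocks, and largest block 2, the block sizes (in nonincreasing order) are [2, 2, 1].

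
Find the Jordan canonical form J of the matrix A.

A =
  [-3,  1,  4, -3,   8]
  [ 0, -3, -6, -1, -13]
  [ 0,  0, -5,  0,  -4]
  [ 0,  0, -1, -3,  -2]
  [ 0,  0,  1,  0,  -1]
J_3(-3) ⊕ J_2(-3)

The characteristic polynomial is
  det(x·I − A) = x^5 + 15*x^4 + 90*x^3 + 270*x^2 + 405*x + 243 = (x + 3)^5

Eigenvalues and multiplicities (the geometric multiplicity of λ is n − rank(A − λI), which equals the number of Jordan blocks for λ):
  λ = -3: algebraic multiplicity = 5, geometric multiplicity = 2

Determining the block sizes for each eigenvalue:
  λ = -3: with am = 5 and gm = 2, the partition is not yet determined (e.g. several partitions of 5 into 2 parts exist). Let N = A − (-3)·I. Computing rank(N^1) = 3, rank(N^2) = 1, rank(N^3) = 0; the number of blocks of size ≥ j is rank(N^{j−1}) − rank(N^j), giving [2, 2, 1]. So we have 1 block(s) of size 3, 1 block(s) of size 2 → block sizes [3, 2]

Assembling the blocks gives a Jordan form
J =
  [-3,  1,  0,  0,  0]
  [ 0, -3,  1,  0,  0]
  [ 0,  0, -3,  0,  0]
  [ 0,  0,  0, -3,  1]
  [ 0,  0,  0,  0, -3]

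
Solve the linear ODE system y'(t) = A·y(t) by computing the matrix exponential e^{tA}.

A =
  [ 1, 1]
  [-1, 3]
e^{tA} =
  [-t*exp(2*t) + exp(2*t), t*exp(2*t)]
  [-t*exp(2*t), t*exp(2*t) + exp(2*t)]

Strategy: write A = P · J · P⁻¹ where J is a Jordan canonical form, so e^{tA} = P · e^{tJ} · P⁻¹, and e^{tJ} can be computed block-by-block.

A has Jordan form
J =
  [2, 1]
  [0, 2]
(up to reordering of blocks).

Per-block formulas:
  For a 2×2 Jordan block J_2(2): exp(t · J_2(2)) = e^(2t)·(I + t·N), where N is the 2×2 nilpotent shift.

After assembling e^{tJ} and conjugating by P, we get:

e^{tA} =
  [-t*exp(2*t) + exp(2*t), t*exp(2*t)]
  [-t*exp(2*t), t*exp(2*t) + exp(2*t)]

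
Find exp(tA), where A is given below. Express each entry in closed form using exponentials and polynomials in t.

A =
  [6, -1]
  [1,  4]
e^{tA} =
  [t*exp(5*t) + exp(5*t), -t*exp(5*t)]
  [t*exp(5*t), -t*exp(5*t) + exp(5*t)]

Strategy: write A = P · J · P⁻¹ where J is a Jordan canonical form, so e^{tA} = P · e^{tJ} · P⁻¹, and e^{tJ} can be computed block-by-block.

A has Jordan form
J =
  [5, 1]
  [0, 5]
(up to reordering of blocks).

Per-block formulas:
  For a 2×2 Jordan block J_2(5): exp(t · J_2(5)) = e^(5t)·(I + t·N), where N is the 2×2 nilpotent shift.

After assembling e^{tJ} and conjugating by P, we get:

e^{tA} =
  [t*exp(5*t) + exp(5*t), -t*exp(5*t)]
  [t*exp(5*t), -t*exp(5*t) + exp(5*t)]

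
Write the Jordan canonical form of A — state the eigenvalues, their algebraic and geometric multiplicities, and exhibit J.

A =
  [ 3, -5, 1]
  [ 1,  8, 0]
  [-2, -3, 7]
J_3(6)

The characteristic polynomial is
  det(x·I − A) = x^3 - 18*x^2 + 108*x - 216 = (x - 6)^3

Eigenvalues and multiplicities (the geometric multiplicity of λ is n − rank(A − λI), which equals the number of Jordan blocks for λ):
  λ = 6: algebraic multiplicity = 3, geometric multiplicity = 1

Determining the block sizes for each eigenvalue:
  λ = 6: one block (gm = 1), so the single block has size am = 3 → block sizes [3]

Assembling the blocks gives a Jordan form
J =
  [6, 1, 0]
  [0, 6, 1]
  [0, 0, 6]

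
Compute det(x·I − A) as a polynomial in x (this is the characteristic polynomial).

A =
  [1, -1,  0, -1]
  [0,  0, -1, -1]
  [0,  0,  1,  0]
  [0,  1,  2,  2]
x^4 - 4*x^3 + 6*x^2 - 4*x + 1

Expanding det(x·I − A) (e.g. by cofactor expansion or by noting that A is similar to its Jordan form J, which has the same characteristic polynomial as A) gives
  χ_A(x) = x^4 - 4*x^3 + 6*x^2 - 4*x + 1
which factors as (x - 1)^4. The eigenvalues (with algebraic multiplicities) are λ = 1 with multiplicity 4.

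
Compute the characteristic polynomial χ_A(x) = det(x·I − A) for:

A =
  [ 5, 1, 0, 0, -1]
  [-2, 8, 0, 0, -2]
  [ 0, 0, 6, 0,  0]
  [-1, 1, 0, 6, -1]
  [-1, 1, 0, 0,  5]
x^5 - 30*x^4 + 360*x^3 - 2160*x^2 + 6480*x - 7776

Expanding det(x·I − A) (e.g. by cofactor expansion or by noting that A is similar to its Jordan form J, which has the same characteristic polynomial as A) gives
  χ_A(x) = x^5 - 30*x^4 + 360*x^3 - 2160*x^2 + 6480*x - 7776
which factors as (x - 6)^5. The eigenvalues (with algebraic multiplicities) are λ = 6 with multiplicity 5.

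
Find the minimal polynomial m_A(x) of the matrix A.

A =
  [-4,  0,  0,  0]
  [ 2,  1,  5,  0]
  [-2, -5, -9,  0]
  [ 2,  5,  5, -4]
x^2 + 8*x + 16

The characteristic polynomial is χ_A(x) = (x + 4)^4, so the eigenvalues are known. The minimal polynomial is
  m_A(x) = Π_λ (x − λ)^{k_λ}
where k_λ is the size of the *largest* Jordan block for λ (equivalently, the smallest k with (A − λI)^k v = 0 for every generalised eigenvector v of λ).

  λ = -4: largest Jordan block has size 2, contributing (x + 4)^2

So m_A(x) = (x + 4)^2 = x^2 + 8*x + 16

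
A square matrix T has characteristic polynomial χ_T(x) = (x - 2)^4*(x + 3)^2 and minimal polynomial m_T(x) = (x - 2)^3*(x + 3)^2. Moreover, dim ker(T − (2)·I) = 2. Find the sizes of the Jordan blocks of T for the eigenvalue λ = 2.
Block sizes for λ = 2: [3, 1]

Step 1 — from the characteristic polynomial, algebraic multiplicity of λ = 2 is 4. From dim ker(T − (2)·I) = 2, there are exactly 2 Jordan blocks for λ = 2.
Step 2 — from the minimal polynomial, the factor (x − 2)^3 tells us the largest block for λ = 2 has size 3.
Step 3 — with total size 4, 2 blocks, and largest block 3, the block sizes (in nonincreasing order) are [3, 1].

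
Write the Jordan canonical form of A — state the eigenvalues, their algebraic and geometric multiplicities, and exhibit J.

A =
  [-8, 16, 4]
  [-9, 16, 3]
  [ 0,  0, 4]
J_2(4) ⊕ J_1(4)

The characteristic polynomial is
  det(x·I − A) = x^3 - 12*x^2 + 48*x - 64 = (x - 4)^3

Eigenvalues and multiplicities (the geometric multiplicity of λ is n − rank(A − λI), which equals the number of Jordan blocks for λ):
  λ = 4: algebraic multiplicity = 3, geometric multiplicity = 2

Determining the block sizes for each eigenvalue:
  λ = 4: 2 blocks summing to 3 forces exactly one block of size 2 and the rest size 1 → block sizes [2, 1]

Assembling the blocks gives a Jordan form
J =
  [4, 1, 0]
  [0, 4, 0]
  [0, 0, 4]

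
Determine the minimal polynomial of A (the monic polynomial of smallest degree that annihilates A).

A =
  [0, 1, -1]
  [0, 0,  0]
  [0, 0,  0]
x^2

The characteristic polynomial is χ_A(x) = x^3, so the eigenvalues are known. The minimal polynomial is
  m_A(x) = Π_λ (x − λ)^{k_λ}
where k_λ is the size of the *largest* Jordan block for λ (equivalently, the smallest k with (A − λI)^k v = 0 for every generalised eigenvector v of λ).

  λ = 0: largest Jordan block has size 2, contributing (x − 0)^2

So m_A(x) = x^2 = x^2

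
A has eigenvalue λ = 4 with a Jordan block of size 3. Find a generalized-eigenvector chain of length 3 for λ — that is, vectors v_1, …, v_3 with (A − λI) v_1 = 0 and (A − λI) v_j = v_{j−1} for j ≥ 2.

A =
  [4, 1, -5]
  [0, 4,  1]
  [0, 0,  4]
A Jordan chain for λ = 4 of length 3:
v_1 = (1, 0, 0)ᵀ
v_2 = (-5, 1, 0)ᵀ
v_3 = (0, 0, 1)ᵀ

Let N = A − (4)·I. We want v_3 with N^3 v_3 = 0 but N^2 v_3 ≠ 0; then v_{j-1} := N · v_j for j = 3, …, 2.

Pick v_3 = (0, 0, 1)ᵀ.
Then v_2 = N · v_3 = (-5, 1, 0)ᵀ.
Then v_1 = N · v_2 = (1, 0, 0)ᵀ.

Sanity check: (A − (4)·I) v_1 = (0, 0, 0)ᵀ = 0. ✓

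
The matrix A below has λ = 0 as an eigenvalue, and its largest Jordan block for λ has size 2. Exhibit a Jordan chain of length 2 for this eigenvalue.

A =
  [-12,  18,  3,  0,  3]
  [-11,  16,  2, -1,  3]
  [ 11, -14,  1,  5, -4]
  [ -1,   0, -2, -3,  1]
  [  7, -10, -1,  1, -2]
A Jordan chain for λ = 0 of length 2:
v_1 = (-12, -11, 11, -1, 7)ᵀ
v_2 = (1, 0, 0, 0, 0)ᵀ

Let N = A − (0)·I. We want v_2 with N^2 v_2 = 0 but N^1 v_2 ≠ 0; then v_{j-1} := N · v_j for j = 2, …, 2.

Pick v_2 = (1, 0, 0, 0, 0)ᵀ.
Then v_1 = N · v_2 = (-12, -11, 11, -1, 7)ᵀ.

Sanity check: (A − (0)·I) v_1 = (0, 0, 0, 0, 0)ᵀ = 0. ✓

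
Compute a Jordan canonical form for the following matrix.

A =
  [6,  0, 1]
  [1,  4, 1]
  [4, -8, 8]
J_3(6)

The characteristic polynomial is
  det(x·I − A) = x^3 - 18*x^2 + 108*x - 216 = (x - 6)^3

Eigenvalues and multiplicities (the geometric multiplicity of λ is n − rank(A − λI), which equals the number of Jordan blocks for λ):
  λ = 6: algebraic multiplicity = 3, geometric multiplicity = 1

Determining the block sizes for each eigenvalue:
  λ = 6: one block (gm = 1), so the single block has size am = 3 → block sizes [3]

Assembling the blocks gives a Jordan form
J =
  [6, 1, 0]
  [0, 6, 1]
  [0, 0, 6]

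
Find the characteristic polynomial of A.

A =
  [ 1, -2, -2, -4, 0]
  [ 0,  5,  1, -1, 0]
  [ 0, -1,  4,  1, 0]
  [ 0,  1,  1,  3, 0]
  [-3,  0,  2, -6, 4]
x^5 - 17*x^4 + 112*x^3 - 352*x^2 + 512*x - 256

Expanding det(x·I − A) (e.g. by cofactor expansion or by noting that A is similar to its Jordan form J, which has the same characteristic polynomial as A) gives
  χ_A(x) = x^5 - 17*x^4 + 112*x^3 - 352*x^2 + 512*x - 256
which factors as (x - 4)^4*(x - 1). The eigenvalues (with algebraic multiplicities) are λ = 1 with multiplicity 1, λ = 4 with multiplicity 4.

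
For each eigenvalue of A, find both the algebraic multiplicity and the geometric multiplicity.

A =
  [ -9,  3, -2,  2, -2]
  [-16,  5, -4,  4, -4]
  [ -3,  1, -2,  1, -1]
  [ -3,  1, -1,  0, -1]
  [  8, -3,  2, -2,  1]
λ = -1: alg = 5, geom = 3

Step 1 — factor the characteristic polynomial to read off the algebraic multiplicities:
  χ_A(x) = (x + 1)^5

Step 2 — compute geometric multiplicities via the rank-nullity identity g(λ) = n − rank(A − λI):
  rank(A − (-1)·I) = 2, so dim ker(A − (-1)·I) = n − 2 = 3

Summary:
  λ = -1: algebraic multiplicity = 5, geometric multiplicity = 3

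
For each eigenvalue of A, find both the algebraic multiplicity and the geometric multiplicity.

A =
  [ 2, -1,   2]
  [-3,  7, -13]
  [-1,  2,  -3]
λ = 2: alg = 3, geom = 1

Step 1 — factor the characteristic polynomial to read off the algebraic multiplicities:
  χ_A(x) = (x - 2)^3

Step 2 — compute geometric multiplicities via the rank-nullity identity g(λ) = n − rank(A − λI):
  rank(A − (2)·I) = 2, so dim ker(A − (2)·I) = n − 2 = 1

Summary:
  λ = 2: algebraic multiplicity = 3, geometric multiplicity = 1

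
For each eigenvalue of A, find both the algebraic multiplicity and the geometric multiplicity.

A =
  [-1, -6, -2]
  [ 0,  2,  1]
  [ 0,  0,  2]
λ = -1: alg = 1, geom = 1; λ = 2: alg = 2, geom = 1

Step 1 — factor the characteristic polynomial to read off the algebraic multiplicities:
  χ_A(x) = (x - 2)^2*(x + 1)

Step 2 — compute geometric multiplicities via the rank-nullity identity g(λ) = n − rank(A − λI):
  rank(A − (-1)·I) = 2, so dim ker(A − (-1)·I) = n − 2 = 1
  rank(A − (2)·I) = 2, so dim ker(A − (2)·I) = n − 2 = 1

Summary:
  λ = -1: algebraic multiplicity = 1, geometric multiplicity = 1
  λ = 2: algebraic multiplicity = 2, geometric multiplicity = 1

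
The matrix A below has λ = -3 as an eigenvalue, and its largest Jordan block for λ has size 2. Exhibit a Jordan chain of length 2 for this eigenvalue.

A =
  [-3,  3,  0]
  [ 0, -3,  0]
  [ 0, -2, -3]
A Jordan chain for λ = -3 of length 2:
v_1 = (3, 0, -2)ᵀ
v_2 = (0, 1, 0)ᵀ

Let N = A − (-3)·I. We want v_2 with N^2 v_2 = 0 but N^1 v_2 ≠ 0; then v_{j-1} := N · v_j for j = 2, …, 2.

Pick v_2 = (0, 1, 0)ᵀ.
Then v_1 = N · v_2 = (3, 0, -2)ᵀ.

Sanity check: (A − (-3)·I) v_1 = (0, 0, 0)ᵀ = 0. ✓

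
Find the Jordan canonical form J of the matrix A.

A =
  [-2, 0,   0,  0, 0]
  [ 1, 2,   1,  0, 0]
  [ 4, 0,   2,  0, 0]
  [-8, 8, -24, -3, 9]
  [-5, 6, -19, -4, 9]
J_1(-2) ⊕ J_2(2) ⊕ J_2(3)

The characteristic polynomial is
  det(x·I − A) = x^5 - 8*x^4 + 17*x^3 + 14*x^2 - 84*x + 72 = (x - 3)^2*(x - 2)^2*(x + 2)

Eigenvalues and multiplicities (the geometric multiplicity of λ is n − rank(A − λI), which equals the number of Jordan blocks for λ):
  λ = -2: algebraic multiplicity = 1, geometric multiplicity = 1
  λ = 2: algebraic multiplicity = 2, geometric multiplicity = 1
  λ = 3: algebraic multiplicity = 2, geometric multiplicity = 1

Determining the block sizes for each eigenvalue:
  λ = -2: one block (gm = 1), so the single block has size am = 1 → block sizes [1]
  λ = 2: one block (gm = 1), so the single block has size am = 2 → block sizes [2]
  λ = 3: one block (gm = 1), so the single block has size am = 2 → block sizes [2]

Assembling the blocks gives a Jordan form
J =
  [-2, 0, 0, 0, 0]
  [ 0, 2, 1, 0, 0]
  [ 0, 0, 2, 0, 0]
  [ 0, 0, 0, 3, 1]
  [ 0, 0, 0, 0, 3]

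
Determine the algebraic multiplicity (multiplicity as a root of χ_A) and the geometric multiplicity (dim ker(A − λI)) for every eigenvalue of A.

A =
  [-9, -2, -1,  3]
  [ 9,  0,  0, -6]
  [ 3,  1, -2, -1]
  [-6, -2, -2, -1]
λ = -3: alg = 4, geom = 2

Step 1 — factor the characteristic polynomial to read off the algebraic multiplicities:
  χ_A(x) = (x + 3)^4

Step 2 — compute geometric multiplicities via the rank-nullity identity g(λ) = n − rank(A − λI):
  rank(A − (-3)·I) = 2, so dim ker(A − (-3)·I) = n − 2 = 2

Summary:
  λ = -3: algebraic multiplicity = 4, geometric multiplicity = 2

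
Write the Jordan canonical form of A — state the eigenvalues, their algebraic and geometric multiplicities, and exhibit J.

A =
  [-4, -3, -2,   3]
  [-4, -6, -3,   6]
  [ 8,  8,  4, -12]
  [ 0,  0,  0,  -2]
J_3(-2) ⊕ J_1(-2)

The characteristic polynomial is
  det(x·I − A) = x^4 + 8*x^3 + 24*x^2 + 32*x + 16 = (x + 2)^4

Eigenvalues and multiplicities (the geometric multiplicity of λ is n − rank(A − λI), which equals the number of Jordan blocks for λ):
  λ = -2: algebraic multiplicity = 4, geometric multiplicity = 2

Determining the block sizes for each eigenvalue:
  λ = -2: with am = 4 and gm = 2, the partition is not yet determined (e.g. several partitions of 4 into 2 parts exist). Let N = A − (-2)·I. Computing rank(N^1) = 2, rank(N^2) = 1, rank(N^3) = 0; the number of blocks of size ≥ j is rank(N^{j−1}) − rank(N^j), giving [2, 1, 1]. So we have 1 block(s) of size 3, 1 block(s) of size 1 → block sizes [3, 1]

Assembling the blocks gives a Jordan form
J =
  [-2,  1,  0,  0]
  [ 0, -2,  1,  0]
  [ 0,  0, -2,  0]
  [ 0,  0,  0, -2]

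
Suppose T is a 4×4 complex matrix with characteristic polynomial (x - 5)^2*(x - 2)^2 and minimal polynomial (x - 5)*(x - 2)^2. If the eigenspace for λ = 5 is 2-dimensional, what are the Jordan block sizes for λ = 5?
Block sizes for λ = 5: [1, 1]

Step 1 — from the characteristic polynomial, algebraic multiplicity of λ = 5 is 2. From dim ker(T − (5)·I) = 2, there are exactly 2 Jordan blocks for λ = 5.
Step 2 — from the minimal polynomial, the factor (x − 5) tells us the largest block for λ = 5 has size 1.
Step 3 — with total size 2, 2 blocks, and largest block 1, the block sizes (in nonincreasing order) are [1, 1].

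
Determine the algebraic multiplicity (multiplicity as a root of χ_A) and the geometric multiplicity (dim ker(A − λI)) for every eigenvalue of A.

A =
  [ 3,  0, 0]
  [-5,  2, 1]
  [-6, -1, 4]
λ = 3: alg = 3, geom = 1

Step 1 — factor the characteristic polynomial to read off the algebraic multiplicities:
  χ_A(x) = (x - 3)^3

Step 2 — compute geometric multiplicities via the rank-nullity identity g(λ) = n − rank(A − λI):
  rank(A − (3)·I) = 2, so dim ker(A − (3)·I) = n − 2 = 1

Summary:
  λ = 3: algebraic multiplicity = 3, geometric multiplicity = 1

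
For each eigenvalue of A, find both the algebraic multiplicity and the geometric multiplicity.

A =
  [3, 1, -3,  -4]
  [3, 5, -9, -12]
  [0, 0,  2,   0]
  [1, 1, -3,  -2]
λ = 2: alg = 4, geom = 3

Step 1 — factor the characteristic polynomial to read off the algebraic multiplicities:
  χ_A(x) = (x - 2)^4

Step 2 — compute geometric multiplicities via the rank-nullity identity g(λ) = n − rank(A − λI):
  rank(A − (2)·I) = 1, so dim ker(A − (2)·I) = n − 1 = 3

Summary:
  λ = 2: algebraic multiplicity = 4, geometric multiplicity = 3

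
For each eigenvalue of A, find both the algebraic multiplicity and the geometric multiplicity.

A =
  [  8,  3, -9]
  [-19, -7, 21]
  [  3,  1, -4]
λ = -1: alg = 3, geom = 1

Step 1 — factor the characteristic polynomial to read off the algebraic multiplicities:
  χ_A(x) = (x + 1)^3

Step 2 — compute geometric multiplicities via the rank-nullity identity g(λ) = n − rank(A − λI):
  rank(A − (-1)·I) = 2, so dim ker(A − (-1)·I) = n − 2 = 1

Summary:
  λ = -1: algebraic multiplicity = 3, geometric multiplicity = 1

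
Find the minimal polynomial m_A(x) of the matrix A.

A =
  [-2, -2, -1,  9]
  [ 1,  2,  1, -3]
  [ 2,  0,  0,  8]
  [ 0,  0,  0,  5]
x^4 - 5*x^3

The characteristic polynomial is χ_A(x) = x^3*(x - 5), so the eigenvalues are known. The minimal polynomial is
  m_A(x) = Π_λ (x − λ)^{k_λ}
where k_λ is the size of the *largest* Jordan block for λ (equivalently, the smallest k with (A − λI)^k v = 0 for every generalised eigenvector v of λ).

  λ = 0: largest Jordan block has size 3, contributing (x − 0)^3
  λ = 5: largest Jordan block has size 1, contributing (x − 5)

So m_A(x) = x^3*(x - 5) = x^4 - 5*x^3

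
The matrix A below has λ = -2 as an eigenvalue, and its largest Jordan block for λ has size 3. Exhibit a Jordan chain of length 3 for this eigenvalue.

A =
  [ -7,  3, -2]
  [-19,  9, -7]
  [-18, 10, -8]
A Jordan chain for λ = -2 of length 3:
v_1 = (4, 12, 8)ᵀ
v_2 = (-5, -19, -18)ᵀ
v_3 = (1, 0, 0)ᵀ

Let N = A − (-2)·I. We want v_3 with N^3 v_3 = 0 but N^2 v_3 ≠ 0; then v_{j-1} := N · v_j for j = 3, …, 2.

Pick v_3 = (1, 0, 0)ᵀ.
Then v_2 = N · v_3 = (-5, -19, -18)ᵀ.
Then v_1 = N · v_2 = (4, 12, 8)ᵀ.

Sanity check: (A − (-2)·I) v_1 = (0, 0, 0)ᵀ = 0. ✓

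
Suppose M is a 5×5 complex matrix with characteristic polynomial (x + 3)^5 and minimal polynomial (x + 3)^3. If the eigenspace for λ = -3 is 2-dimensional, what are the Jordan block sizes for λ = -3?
Block sizes for λ = -3: [3, 2]

Step 1 — from the characteristic polynomial, algebraic multiplicity of λ = -3 is 5. From dim ker(M − (-3)·I) = 2, there are exactly 2 Jordan blocks for λ = -3.
Step 2 — from the minimal polynomial, the factor (x + 3)^3 tells us the largest block for λ = -3 has size 3.
Step 3 — with total size 5, 2 blocks, and largest block 3, the block sizes (in nonincreasing order) are [3, 2].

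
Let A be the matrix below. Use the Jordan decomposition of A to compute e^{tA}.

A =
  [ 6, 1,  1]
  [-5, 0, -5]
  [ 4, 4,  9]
e^{tA} =
  [t*exp(5*t) + exp(5*t), t*exp(5*t), t*exp(5*t)]
  [-5*t*exp(5*t), -5*t*exp(5*t) + exp(5*t), -5*t*exp(5*t)]
  [4*t*exp(5*t), 4*t*exp(5*t), 4*t*exp(5*t) + exp(5*t)]

Strategy: write A = P · J · P⁻¹ where J is a Jordan canonical form, so e^{tA} = P · e^{tJ} · P⁻¹, and e^{tJ} can be computed block-by-block.

A has Jordan form
J =
  [5, 1, 0]
  [0, 5, 0]
  [0, 0, 5]
(up to reordering of blocks).

Per-block formulas:
  For a 2×2 Jordan block J_2(5): exp(t · J_2(5)) = e^(5t)·(I + t·N), where N is the 2×2 nilpotent shift.
  For a 1×1 block at λ = 5: exp(t · [5]) = [e^(5t)].

After assembling e^{tJ} and conjugating by P, we get:

e^{tA} =
  [t*exp(5*t) + exp(5*t), t*exp(5*t), t*exp(5*t)]
  [-5*t*exp(5*t), -5*t*exp(5*t) + exp(5*t), -5*t*exp(5*t)]
  [4*t*exp(5*t), 4*t*exp(5*t), 4*t*exp(5*t) + exp(5*t)]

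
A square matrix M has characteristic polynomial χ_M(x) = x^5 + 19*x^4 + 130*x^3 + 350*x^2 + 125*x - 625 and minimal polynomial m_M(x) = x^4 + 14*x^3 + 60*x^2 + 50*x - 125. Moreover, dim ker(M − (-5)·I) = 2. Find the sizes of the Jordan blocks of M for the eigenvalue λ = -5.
Block sizes for λ = -5: [3, 1]

Step 1 — from the characteristic polynomial, algebraic multiplicity of λ = -5 is 4. From dim ker(M − (-5)·I) = 2, there are exactly 2 Jordan blocks for λ = -5.
Step 2 — from the minimal polynomial, the factor (x + 5)^3 tells us the largest block for λ = -5 has size 3.
Step 3 — with total size 4, 2 blocks, and largest block 3, the block sizes (in nonincreasing order) are [3, 1].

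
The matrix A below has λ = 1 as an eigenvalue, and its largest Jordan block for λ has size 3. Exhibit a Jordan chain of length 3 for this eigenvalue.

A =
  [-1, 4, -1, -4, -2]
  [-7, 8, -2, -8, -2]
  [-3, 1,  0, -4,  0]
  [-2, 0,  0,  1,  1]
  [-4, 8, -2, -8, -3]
A Jordan chain for λ = 1 of length 3:
v_1 = (-5, -5, 10, 0, -10)ᵀ
v_2 = (-2, -7, -3, -2, -4)ᵀ
v_3 = (1, 0, 0, 0, 0)ᵀ

Let N = A − (1)·I. We want v_3 with N^3 v_3 = 0 but N^2 v_3 ≠ 0; then v_{j-1} := N · v_j for j = 3, …, 2.

Pick v_3 = (1, 0, 0, 0, 0)ᵀ.
Then v_2 = N · v_3 = (-2, -7, -3, -2, -4)ᵀ.
Then v_1 = N · v_2 = (-5, -5, 10, 0, -10)ᵀ.

Sanity check: (A − (1)·I) v_1 = (0, 0, 0, 0, 0)ᵀ = 0. ✓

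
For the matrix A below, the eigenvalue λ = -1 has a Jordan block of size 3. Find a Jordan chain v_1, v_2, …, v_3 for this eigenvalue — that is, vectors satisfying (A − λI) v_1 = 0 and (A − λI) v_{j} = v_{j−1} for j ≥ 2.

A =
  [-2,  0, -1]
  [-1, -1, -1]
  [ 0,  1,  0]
A Jordan chain for λ = -1 of length 3:
v_1 = (1, 1, -1)ᵀ
v_2 = (-1, -1, 0)ᵀ
v_3 = (1, 0, 0)ᵀ

Let N = A − (-1)·I. We want v_3 with N^3 v_3 = 0 but N^2 v_3 ≠ 0; then v_{j-1} := N · v_j for j = 3, …, 2.

Pick v_3 = (1, 0, 0)ᵀ.
Then v_2 = N · v_3 = (-1, -1, 0)ᵀ.
Then v_1 = N · v_2 = (1, 1, -1)ᵀ.

Sanity check: (A − (-1)·I) v_1 = (0, 0, 0)ᵀ = 0. ✓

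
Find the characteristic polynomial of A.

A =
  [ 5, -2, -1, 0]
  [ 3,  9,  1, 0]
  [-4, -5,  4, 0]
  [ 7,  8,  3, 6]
x^4 - 24*x^3 + 216*x^2 - 864*x + 1296

Expanding det(x·I − A) (e.g. by cofactor expansion or by noting that A is similar to its Jordan form J, which has the same characteristic polynomial as A) gives
  χ_A(x) = x^4 - 24*x^3 + 216*x^2 - 864*x + 1296
which factors as (x - 6)^4. The eigenvalues (with algebraic multiplicities) are λ = 6 with multiplicity 4.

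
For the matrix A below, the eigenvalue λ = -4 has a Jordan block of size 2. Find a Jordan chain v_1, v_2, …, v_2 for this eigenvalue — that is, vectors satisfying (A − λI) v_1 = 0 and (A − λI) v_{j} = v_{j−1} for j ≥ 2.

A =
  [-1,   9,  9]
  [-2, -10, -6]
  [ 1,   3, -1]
A Jordan chain for λ = -4 of length 2:
v_1 = (3, -2, 1)ᵀ
v_2 = (1, 0, 0)ᵀ

Let N = A − (-4)·I. We want v_2 with N^2 v_2 = 0 but N^1 v_2 ≠ 0; then v_{j-1} := N · v_j for j = 2, …, 2.

Pick v_2 = (1, 0, 0)ᵀ.
Then v_1 = N · v_2 = (3, -2, 1)ᵀ.

Sanity check: (A − (-4)·I) v_1 = (0, 0, 0)ᵀ = 0. ✓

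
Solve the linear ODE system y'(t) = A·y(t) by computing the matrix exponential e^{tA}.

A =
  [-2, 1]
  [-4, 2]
e^{tA} =
  [1 - 2*t, t]
  [-4*t, 2*t + 1]

Strategy: write A = P · J · P⁻¹ where J is a Jordan canonical form, so e^{tA} = P · e^{tJ} · P⁻¹, and e^{tJ} can be computed block-by-block.

A has Jordan form
J =
  [0, 1]
  [0, 0]
(up to reordering of blocks).

Per-block formulas:
  For a 2×2 Jordan block J_2(0): exp(t · J_2(0)) = e^(0t)·(I + t·N), where N is the 2×2 nilpotent shift.

After assembling e^{tJ} and conjugating by P, we get:

e^{tA} =
  [1 - 2*t, t]
  [-4*t, 2*t + 1]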